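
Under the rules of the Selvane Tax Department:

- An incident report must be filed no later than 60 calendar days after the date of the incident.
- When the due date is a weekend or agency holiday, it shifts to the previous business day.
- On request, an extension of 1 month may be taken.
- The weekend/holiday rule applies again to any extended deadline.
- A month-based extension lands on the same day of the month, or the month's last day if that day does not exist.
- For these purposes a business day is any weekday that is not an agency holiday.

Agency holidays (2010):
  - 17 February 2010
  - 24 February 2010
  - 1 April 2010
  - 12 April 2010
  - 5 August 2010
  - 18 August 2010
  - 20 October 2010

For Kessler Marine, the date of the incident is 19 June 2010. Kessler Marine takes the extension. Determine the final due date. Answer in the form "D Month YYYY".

60 calendar days after 19 June 2010 is 18 August 2010.
18 August 2010 falls on a listed holiday. Rolling to the preceding business day gives 17 August 2010, a Tuesday.
Add 1 month to 17 August 2010: 17 September 2010.
17 September 2010 falls on a Friday, which is a business day, so no adjustment is needed.
Final deadline: 17 September 2010.

17 September 2010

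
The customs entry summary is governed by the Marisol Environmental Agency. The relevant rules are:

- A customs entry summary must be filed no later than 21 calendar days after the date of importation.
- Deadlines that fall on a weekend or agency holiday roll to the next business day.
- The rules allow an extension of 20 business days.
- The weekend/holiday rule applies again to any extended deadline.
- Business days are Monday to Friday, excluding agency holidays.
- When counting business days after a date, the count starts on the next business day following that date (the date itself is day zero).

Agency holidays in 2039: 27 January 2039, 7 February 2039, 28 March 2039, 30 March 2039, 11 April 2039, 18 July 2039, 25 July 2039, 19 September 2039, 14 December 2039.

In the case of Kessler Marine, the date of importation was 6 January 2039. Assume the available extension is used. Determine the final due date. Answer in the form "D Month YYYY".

Adding 21 calendar days to 6 January 2039 gives 27 January 2039.
27 January 2039 is a listed holiday; the next business day is 28 January 2039 (Friday).
Counting 20 further business days from 28 January 2039 reaches 28 February 2039.
28 February 2039 (Monday) is already a business day.
Deadline: 28 February 2039.

28 February 2039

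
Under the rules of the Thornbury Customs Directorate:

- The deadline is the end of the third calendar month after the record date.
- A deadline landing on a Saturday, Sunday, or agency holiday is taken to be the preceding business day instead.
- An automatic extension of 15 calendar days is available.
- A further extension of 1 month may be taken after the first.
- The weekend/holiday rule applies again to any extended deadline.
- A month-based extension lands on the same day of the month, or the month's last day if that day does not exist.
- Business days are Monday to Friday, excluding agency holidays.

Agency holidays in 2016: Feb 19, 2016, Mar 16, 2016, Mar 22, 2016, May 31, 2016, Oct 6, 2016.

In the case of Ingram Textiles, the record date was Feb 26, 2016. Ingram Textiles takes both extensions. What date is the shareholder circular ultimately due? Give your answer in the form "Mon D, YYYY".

Jul 14, 2016

3 months after Feb 26, 2016 is May 2016; that month ends on May 31, 2016.
May 31, 2016 falls on a listed holiday. Rolling to the preceding business day gives May 30, 2016, a Monday.
The 15-calendar-day extension moves the deadline from May 30, 2016 to Jun 14, 2016.
Jun 14, 2016 is a Tuesday and not a listed holiday, so it stands.
Add 1 month to Jun 14, 2016: Jul 14, 2016.
Jul 14, 2016 falls on a Thursday, which is a business day, so no adjustment is needed.
Deadline: Jul 14, 2016.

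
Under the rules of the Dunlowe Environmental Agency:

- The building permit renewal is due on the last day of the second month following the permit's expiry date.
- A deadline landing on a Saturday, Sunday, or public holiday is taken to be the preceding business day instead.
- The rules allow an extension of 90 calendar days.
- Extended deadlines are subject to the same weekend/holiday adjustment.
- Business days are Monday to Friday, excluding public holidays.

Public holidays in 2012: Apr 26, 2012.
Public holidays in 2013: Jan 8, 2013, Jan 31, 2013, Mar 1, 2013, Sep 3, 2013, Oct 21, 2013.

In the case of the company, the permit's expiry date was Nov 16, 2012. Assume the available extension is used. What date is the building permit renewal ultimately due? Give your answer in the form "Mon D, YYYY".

Apr 30, 2013

2 months after Nov 16, 2012 is January 2013; that month ends on Jan 31, 2013.
Jan 31, 2013 is a listed holiday; the preceding business day is Jan 30, 2013 (Wednesday).
Applying the 90-calendar-day extension: Jan 30, 2013 + 90 days = Apr 30, 2013.
Since Apr 30, 2013 is a Tuesday and not a holiday, the date is unchanged.
So the filing is due Apr 30, 2013.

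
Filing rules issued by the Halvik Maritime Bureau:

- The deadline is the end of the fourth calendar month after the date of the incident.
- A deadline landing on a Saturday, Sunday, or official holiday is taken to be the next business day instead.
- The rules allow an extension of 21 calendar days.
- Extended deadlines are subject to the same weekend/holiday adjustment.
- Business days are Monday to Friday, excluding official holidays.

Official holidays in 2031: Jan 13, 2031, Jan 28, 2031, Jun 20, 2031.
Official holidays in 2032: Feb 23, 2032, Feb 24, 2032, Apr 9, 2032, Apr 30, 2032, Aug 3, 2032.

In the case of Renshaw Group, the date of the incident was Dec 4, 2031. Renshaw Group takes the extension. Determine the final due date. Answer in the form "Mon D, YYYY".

4 months after Dec 4, 2031 falls in April 2032; the last day of that month is Apr 30, 2032.
Apr 30, 2032 is a listed holiday; the next business day is May 3, 2032 (Monday).
Add the 21 calendar-day extension to May 3, 2032: May 24, 2032.
May 24, 2032 is a Monday and not a listed holiday, so it stands.
So the filing is due May 24, 2032.

May 24, 2032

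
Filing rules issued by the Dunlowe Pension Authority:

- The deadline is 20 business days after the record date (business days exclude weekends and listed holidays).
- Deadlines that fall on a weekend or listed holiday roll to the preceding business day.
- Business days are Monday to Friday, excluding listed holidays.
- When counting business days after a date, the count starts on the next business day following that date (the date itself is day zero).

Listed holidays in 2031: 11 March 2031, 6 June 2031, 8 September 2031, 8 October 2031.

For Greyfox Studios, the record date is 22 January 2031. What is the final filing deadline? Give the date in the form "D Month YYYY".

19 February 2031

20 business days after 22 January 2031, excluding weekends and holidays, is 19 February 2031.
19 February 2031 falls on a Wednesday, which is a business day, so no adjustment is needed.
Final deadline: 19 February 2031.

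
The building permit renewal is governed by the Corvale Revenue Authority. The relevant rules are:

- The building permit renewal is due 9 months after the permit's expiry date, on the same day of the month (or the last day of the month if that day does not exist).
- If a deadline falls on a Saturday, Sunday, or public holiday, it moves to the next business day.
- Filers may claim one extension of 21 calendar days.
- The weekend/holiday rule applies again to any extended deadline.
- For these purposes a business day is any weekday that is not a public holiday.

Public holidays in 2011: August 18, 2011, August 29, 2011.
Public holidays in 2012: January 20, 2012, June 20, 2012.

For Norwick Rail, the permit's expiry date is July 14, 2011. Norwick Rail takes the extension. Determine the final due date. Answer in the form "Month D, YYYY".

May 7, 2012

Moving 9 months forward from July 14, 2011 on the corresponding day gives April 14, 2012.
April 14, 2012 is a Saturday, so it moves to the next business day, April 16, 2012 (Monday).
Applying the 21-calendar-day extension: April 16, 2012 + 21 days = May 7, 2012.
Since May 7, 2012 is a Monday and not a holiday, the date is unchanged.
The final due date is May 7, 2012.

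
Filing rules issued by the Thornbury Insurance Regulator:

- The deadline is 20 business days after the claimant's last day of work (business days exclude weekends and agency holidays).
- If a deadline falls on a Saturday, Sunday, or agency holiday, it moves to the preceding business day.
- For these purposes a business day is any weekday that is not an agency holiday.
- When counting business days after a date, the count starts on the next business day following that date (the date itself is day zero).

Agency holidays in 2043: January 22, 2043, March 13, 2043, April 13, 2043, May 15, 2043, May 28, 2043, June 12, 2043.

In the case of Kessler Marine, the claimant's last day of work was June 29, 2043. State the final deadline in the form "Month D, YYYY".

July 27, 2043

Starting the day after June 29, 2043 and counting 20 business days lands on July 27, 2043.
July 27, 2043 is a Monday and not a listed holiday, so it stands.
Final deadline: July 27, 2043.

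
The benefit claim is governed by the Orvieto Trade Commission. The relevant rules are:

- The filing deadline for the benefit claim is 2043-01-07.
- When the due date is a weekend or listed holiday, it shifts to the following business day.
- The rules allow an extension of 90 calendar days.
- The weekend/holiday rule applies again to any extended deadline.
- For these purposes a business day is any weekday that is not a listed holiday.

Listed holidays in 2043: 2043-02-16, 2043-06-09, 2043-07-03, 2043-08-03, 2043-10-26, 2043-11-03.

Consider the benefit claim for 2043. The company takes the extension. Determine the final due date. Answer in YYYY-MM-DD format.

2043-04-07

The stated deadline is 2043-01-07.
2043-01-07 (Wednesday) is already a business day.
The 90-calendar-day extension moves the deadline from 2043-01-07 to 2043-04-07.
Since 2043-04-07 is a Tuesday and not a holiday, the date is unchanged.
So the filing is due 2043-04-07.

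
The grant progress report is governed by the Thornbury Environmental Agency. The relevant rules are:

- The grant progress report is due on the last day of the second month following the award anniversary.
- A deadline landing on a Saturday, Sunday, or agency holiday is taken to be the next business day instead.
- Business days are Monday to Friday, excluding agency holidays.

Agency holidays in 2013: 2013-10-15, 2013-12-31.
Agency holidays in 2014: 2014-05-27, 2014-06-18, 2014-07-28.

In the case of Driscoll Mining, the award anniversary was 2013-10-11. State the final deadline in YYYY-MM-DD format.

The second month after 2013-10-11 is December 2013, whose last day is 2013-12-31.
Because 2013-12-31 is a listed holiday, the deadline becomes 2014-01-01 (Wednesday).
The final due date is 2014-01-01.

2014-01-01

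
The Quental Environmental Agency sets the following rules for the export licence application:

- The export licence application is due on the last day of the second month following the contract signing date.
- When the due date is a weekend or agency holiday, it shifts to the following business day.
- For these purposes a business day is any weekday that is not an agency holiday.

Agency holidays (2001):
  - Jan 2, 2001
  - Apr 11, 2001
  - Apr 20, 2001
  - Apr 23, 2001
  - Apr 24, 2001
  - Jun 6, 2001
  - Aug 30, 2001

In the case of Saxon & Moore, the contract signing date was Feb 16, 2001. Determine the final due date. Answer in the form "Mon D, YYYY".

2 months after Feb 16, 2001 falls in April 2001; the last day of that month is Apr 30, 2001.
Apr 30, 2001 (Monday) is already a business day.
Deadline: Apr 30, 2001.

Apr 30, 2001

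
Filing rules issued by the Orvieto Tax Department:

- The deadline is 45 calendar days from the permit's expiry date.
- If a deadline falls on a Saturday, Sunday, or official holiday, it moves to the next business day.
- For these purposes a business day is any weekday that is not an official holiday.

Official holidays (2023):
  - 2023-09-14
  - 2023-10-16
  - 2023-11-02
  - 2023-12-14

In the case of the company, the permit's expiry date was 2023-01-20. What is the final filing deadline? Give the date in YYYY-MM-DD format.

45 calendar days after 2023-01-20 is 2023-03-06.
2023-03-06 (Monday) is already a business day.
So the filing is due 2023-03-06.

2023-03-06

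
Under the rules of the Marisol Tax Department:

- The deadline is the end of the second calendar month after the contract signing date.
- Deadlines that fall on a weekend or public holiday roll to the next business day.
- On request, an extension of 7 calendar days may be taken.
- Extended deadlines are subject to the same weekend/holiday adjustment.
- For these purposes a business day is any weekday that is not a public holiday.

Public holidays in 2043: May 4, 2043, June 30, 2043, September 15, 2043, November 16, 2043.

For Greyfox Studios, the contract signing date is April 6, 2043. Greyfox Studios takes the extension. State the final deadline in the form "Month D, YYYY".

2 months after April 6, 2043 falls in June 2043; the last day of that month is June 30, 2043.
June 30, 2043 is a listed holiday; the next business day is July 1, 2043 (Wednesday).
The 7-calendar-day extension moves the deadline from July 1, 2043 to July 8, 2043.
July 8, 2043 is a Wednesday and not a listed holiday, so it stands.
Final deadline: July 8, 2043.

July 8, 2043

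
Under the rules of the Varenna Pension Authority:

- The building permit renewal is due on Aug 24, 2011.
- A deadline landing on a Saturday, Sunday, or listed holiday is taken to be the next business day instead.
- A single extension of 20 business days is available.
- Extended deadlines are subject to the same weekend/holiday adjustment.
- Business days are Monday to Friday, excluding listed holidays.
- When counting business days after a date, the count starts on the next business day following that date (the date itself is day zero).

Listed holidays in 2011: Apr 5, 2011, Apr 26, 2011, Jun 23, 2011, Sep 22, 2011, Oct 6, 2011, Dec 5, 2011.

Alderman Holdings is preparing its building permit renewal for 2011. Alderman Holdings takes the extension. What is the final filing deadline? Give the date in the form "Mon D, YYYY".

Sep 21, 2011

The stated deadline is Aug 24, 2011.
Aug 24, 2011 (Wednesday) is already a business day.
Applying the 20-business-day extension: 20 business days after Aug 24, 2011 is Sep 21, 2011.
Sep 21, 2011 (Wednesday) is already a business day.
Final deadline: Sep 21, 2011.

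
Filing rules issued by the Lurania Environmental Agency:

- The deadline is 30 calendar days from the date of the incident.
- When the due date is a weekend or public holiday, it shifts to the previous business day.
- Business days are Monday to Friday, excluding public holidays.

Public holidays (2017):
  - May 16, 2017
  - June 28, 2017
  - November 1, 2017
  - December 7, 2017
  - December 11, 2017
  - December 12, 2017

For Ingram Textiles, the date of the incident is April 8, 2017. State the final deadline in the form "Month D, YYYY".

May 8, 2017

30 calendar days after April 8, 2017 is May 8, 2017.
May 8, 2017 falls on a Monday, which is a business day, so no adjustment is needed.
Final deadline: May 8, 2017.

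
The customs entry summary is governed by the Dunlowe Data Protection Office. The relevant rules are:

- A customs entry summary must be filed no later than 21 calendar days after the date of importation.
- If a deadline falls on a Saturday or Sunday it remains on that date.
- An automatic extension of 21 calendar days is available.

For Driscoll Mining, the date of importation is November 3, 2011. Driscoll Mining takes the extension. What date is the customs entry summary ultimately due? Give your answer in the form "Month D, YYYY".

December 15, 2011

From November 3, 2011, 21 calendar days later is November 24, 2011.
November 24, 2011 falls on a Thursday. The rules make no weekend/holiday allowance, so it remains November 24, 2011.
Applying the 21-calendar-day extension: November 24, 2011 + 21 days = December 15, 2011.
No adjustment is made for weekends or holidays, so December 15, 2011 stands.
The final due date is December 15, 2011.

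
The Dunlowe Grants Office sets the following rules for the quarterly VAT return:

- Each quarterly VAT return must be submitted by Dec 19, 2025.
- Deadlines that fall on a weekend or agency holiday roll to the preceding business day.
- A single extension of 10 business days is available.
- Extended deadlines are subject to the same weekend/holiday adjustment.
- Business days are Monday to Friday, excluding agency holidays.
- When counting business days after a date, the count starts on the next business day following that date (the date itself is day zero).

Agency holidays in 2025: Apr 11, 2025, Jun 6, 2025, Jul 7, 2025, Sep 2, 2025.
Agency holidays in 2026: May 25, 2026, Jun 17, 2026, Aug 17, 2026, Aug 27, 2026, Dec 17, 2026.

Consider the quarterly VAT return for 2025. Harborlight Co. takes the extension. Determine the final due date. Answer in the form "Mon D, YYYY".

Jan 2, 2026

The statutory due date is Dec 19, 2025.
Since Dec 19, 2025 is a Friday and not a holiday, the date is unchanged.
Counting 10 further business days from Dec 19, 2025 reaches Jan 2, 2026.
Jan 2, 2026 is a Friday and not a listed holiday, so it stands.
Deadline: Jan 2, 2026.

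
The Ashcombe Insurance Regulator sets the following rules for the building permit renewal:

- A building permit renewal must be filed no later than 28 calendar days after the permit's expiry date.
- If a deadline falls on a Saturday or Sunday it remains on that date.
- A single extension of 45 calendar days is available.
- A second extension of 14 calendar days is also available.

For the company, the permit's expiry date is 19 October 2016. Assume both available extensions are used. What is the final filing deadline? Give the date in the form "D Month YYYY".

From 19 October 2016, 28 calendar days later is 16 November 2016.
16 November 2016 is a Wednesday; no weekend or holiday adjustment applies.
Add the 45 calendar-day extension to 16 November 2016: 31 December 2016.
31 December 2016 falls on a Saturday. The rules make no weekend/holiday allowance, so it remains 31 December 2016.
With the 14-day extension, 31 December 2016 becomes 14 January 2017.
No adjustment is made for weekends or holidays, so 14 January 2017 stands.
Final deadline: 14 January 2017.

14 January 2017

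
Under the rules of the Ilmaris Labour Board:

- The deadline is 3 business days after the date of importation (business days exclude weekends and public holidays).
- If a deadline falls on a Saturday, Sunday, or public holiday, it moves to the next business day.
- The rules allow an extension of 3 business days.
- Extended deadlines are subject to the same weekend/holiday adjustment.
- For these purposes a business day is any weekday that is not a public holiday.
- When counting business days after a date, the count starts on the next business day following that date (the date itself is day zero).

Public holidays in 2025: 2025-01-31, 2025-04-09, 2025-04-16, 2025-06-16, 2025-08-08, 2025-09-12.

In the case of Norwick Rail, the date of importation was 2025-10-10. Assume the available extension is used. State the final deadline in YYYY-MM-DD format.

2025-10-20

Starting the day after 2025-10-10 and counting 3 business days lands on 2025-10-15.
2025-10-15 (Wednesday) is already a business day.
Applying the 3-business-day extension: 3 business days after 2025-10-15 is 2025-10-20.
2025-10-20 falls on a Monday, which is a business day, so no adjustment is needed.
Final deadline: 2025-10-20.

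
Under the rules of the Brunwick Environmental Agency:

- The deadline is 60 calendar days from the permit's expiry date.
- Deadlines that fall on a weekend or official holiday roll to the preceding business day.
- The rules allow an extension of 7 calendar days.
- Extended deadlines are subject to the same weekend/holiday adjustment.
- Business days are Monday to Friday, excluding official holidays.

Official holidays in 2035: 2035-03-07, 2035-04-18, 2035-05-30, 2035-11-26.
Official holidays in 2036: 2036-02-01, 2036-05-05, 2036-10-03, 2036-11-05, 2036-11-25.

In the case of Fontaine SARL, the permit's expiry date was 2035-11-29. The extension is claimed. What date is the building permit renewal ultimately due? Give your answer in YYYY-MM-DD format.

Adding 60 calendar days to 2035-11-29 gives 2036-01-28.
2036-01-28 (Monday) is already a business day.
The 7-calendar-day extension moves the deadline from 2036-01-28 to 2036-02-04.
Since 2036-02-04 is a Monday and not a holiday, the date is unchanged.
Final deadline: 2036-02-04.

2036-02-04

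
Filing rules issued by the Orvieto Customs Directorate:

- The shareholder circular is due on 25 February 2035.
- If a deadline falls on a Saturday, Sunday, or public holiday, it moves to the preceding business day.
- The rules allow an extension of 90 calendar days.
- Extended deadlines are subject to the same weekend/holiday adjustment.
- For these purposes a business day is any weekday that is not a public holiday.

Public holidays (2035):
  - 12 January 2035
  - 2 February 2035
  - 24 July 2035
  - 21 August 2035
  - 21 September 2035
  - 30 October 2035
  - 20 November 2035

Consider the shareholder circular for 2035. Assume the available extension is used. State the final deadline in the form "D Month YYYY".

24 May 2035

Start from the fixed due date, 25 February 2035.
25 February 2035 falls on a Sunday. Rolling to the preceding business day gives 23 February 2035, a Friday.
With the 90-day extension, 23 February 2035 becomes 24 May 2035.
24 May 2035 is a Thursday and not a listed holiday, so it stands.
Deadline: 24 May 2035.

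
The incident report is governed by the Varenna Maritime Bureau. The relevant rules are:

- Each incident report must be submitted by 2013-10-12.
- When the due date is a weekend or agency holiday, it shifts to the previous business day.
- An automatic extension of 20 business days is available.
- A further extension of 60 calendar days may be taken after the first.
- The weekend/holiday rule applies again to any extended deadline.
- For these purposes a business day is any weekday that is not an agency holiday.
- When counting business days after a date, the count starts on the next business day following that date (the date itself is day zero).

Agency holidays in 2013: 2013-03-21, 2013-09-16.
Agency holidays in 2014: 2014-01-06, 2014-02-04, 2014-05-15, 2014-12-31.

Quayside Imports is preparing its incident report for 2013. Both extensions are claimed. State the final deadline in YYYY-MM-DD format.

2014-01-07

The stated deadline is 2013-10-12.
2013-10-12 is a Saturday; the preceding business day is 2013-10-11 (Friday).
The 20-business-day extension runs from 2013-10-11 to 2013-11-08.
2013-11-08 falls on a Friday, which is a business day, so no adjustment is needed.
With the 60-day extension, 2013-11-08 becomes 2014-01-07.
Since 2014-01-07 is a Tuesday and not a holiday, the date is unchanged.
The final due date is 2014-01-07.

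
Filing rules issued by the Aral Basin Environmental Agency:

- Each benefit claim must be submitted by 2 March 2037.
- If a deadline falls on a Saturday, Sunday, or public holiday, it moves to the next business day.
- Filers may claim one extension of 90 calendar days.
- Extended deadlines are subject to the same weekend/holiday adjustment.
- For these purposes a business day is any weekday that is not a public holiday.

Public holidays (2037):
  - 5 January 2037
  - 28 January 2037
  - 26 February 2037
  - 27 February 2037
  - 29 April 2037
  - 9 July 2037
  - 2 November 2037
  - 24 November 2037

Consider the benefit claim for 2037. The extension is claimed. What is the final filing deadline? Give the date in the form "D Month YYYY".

The stated deadline is 2 March 2037.
Since 2 March 2037 is a Monday and not a holiday, the date is unchanged.
The 90-calendar-day extension moves the deadline from 2 March 2037 to 31 May 2037.
Because 31 May 2037 is a Sunday, the deadline becomes 1 June 2037 (Monday).
Deadline: 1 June 2037.

1 June 2037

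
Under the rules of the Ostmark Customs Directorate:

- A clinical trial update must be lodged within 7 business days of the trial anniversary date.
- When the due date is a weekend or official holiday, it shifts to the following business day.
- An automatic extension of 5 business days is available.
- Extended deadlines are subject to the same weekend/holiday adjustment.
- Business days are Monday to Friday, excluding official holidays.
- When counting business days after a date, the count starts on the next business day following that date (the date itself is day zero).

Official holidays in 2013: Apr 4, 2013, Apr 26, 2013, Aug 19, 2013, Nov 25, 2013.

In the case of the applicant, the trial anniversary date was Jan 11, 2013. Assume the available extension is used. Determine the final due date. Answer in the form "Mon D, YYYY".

Counting 7 business days after Jan 11, 2013 (skipping weekends and listed holidays) reaches Jan 22, 2013.
Jan 22, 2013 is a Tuesday and not a listed holiday, so it stands.
Counting 5 further business days from Jan 22, 2013 reaches Jan 29, 2013.
Jan 29, 2013 is a Tuesday and not a listed holiday, so it stands.
So the filing is due Jan 29, 2013.

Jan 29, 2013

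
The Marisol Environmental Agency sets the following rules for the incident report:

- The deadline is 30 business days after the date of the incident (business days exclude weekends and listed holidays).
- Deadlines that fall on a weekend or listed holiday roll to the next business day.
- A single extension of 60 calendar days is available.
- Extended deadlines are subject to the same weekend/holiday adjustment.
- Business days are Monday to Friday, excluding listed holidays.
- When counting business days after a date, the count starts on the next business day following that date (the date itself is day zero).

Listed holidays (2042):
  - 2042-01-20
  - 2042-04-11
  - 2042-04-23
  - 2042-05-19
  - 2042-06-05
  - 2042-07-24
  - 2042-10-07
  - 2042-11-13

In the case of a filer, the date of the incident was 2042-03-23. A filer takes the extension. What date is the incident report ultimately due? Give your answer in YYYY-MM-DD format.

2042-07-07

Counting 30 business days after 2042-03-23 (skipping weekends and listed holidays) reaches 2042-05-06.
2042-05-06 is a Tuesday and not a listed holiday, so it stands.
The 60-calendar-day extension moves the deadline from 2042-05-06 to 2042-07-05.
2042-07-05 is a Saturday, so it moves to the next business day, 2042-07-07 (Monday).
Deadline: 2042-07-07.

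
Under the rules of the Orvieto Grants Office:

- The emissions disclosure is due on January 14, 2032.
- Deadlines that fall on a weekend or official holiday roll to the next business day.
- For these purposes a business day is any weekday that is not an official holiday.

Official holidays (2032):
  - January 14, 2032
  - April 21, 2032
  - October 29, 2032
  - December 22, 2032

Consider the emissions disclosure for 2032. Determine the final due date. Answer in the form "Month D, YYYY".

The stated deadline is January 14, 2032.
January 14, 2032 falls on a listed holiday. Rolling to the next business day gives January 15, 2032, a Thursday.
So the filing is due January 15, 2032.

January 15, 2032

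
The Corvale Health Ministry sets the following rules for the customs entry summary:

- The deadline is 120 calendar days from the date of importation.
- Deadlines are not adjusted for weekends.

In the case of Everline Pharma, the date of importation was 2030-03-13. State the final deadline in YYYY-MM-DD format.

120 calendar days after 2030-03-13 is 2030-07-11.
No adjustment is made for weekends or holidays, so 2030-07-11 stands.
The final due date is 2030-07-11.

2030-07-11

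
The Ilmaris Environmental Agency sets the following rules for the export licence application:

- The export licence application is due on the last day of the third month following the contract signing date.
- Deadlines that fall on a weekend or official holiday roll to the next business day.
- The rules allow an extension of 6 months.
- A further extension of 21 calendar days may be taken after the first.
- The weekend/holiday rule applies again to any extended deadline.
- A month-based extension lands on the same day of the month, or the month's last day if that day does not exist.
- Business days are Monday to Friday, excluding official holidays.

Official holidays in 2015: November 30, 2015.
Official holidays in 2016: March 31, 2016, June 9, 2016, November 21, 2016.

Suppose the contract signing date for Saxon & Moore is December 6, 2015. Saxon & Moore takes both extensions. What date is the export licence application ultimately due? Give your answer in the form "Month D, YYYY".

October 24, 2016

The third month after December 6, 2015 is March 2016, whose last day is March 31, 2016.
Because March 31, 2016 is a listed holiday, the deadline becomes April 1, 2016 (Friday).
The 6 months extension carries April 1, 2016 to October 1, 2016.
October 1, 2016 is a Saturday; the next business day is October 3, 2016 (Monday).
With the 21-day extension, October 3, 2016 becomes October 24, 2016.
Since October 24, 2016 is a Monday and not a holiday, the date is unchanged.
So the filing is due October 24, 2016.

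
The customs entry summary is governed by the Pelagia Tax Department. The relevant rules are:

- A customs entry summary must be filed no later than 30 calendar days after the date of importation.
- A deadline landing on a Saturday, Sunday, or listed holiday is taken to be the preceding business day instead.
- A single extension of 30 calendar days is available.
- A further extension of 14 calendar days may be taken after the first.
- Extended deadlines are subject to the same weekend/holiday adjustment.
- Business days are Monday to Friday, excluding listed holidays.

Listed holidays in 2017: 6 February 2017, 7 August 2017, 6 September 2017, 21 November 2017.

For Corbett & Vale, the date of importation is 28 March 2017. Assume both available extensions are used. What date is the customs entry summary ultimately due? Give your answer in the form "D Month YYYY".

Trigger date 28 March 2017 + 30 calendar days = 27 April 2017.
27 April 2017 is a Thursday and not a listed holiday, so it stands.
Applying the 30-calendar-day extension: 27 April 2017 + 30 days = 27 May 2017.
27 May 2017 is a Saturday, so it moves to the preceding business day, 26 May 2017 (Friday).
Applying the 14-calendar-day extension: 26 May 2017 + 14 days = 9 June 2017.
9 June 2017 falls on a Friday, which is a business day, so no adjustment is needed.
So the filing is due 9 June 2017.

9 June 2017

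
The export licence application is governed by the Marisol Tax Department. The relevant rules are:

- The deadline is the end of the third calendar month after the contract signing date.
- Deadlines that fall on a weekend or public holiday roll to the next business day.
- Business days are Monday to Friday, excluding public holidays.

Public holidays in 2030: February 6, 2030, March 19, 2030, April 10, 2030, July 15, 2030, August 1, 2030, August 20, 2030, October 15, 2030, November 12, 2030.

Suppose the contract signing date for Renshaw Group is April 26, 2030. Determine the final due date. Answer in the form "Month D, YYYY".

July 31, 2030

3 months after April 26, 2030 falls in July 2030; the last day of that month is July 31, 2030.
July 31, 2030 is a Wednesday and not a listed holiday, so it stands.
Final deadline: July 31, 2030.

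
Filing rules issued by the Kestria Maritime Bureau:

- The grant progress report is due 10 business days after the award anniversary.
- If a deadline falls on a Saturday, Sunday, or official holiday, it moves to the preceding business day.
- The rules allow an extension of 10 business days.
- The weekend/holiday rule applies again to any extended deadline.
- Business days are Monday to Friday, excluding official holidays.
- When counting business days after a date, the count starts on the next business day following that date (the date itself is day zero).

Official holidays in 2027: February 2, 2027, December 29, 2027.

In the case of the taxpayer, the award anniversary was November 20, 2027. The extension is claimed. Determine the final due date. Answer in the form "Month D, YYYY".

Counting 10 business days after November 20, 2027 (skipping weekends and listed holidays) reaches December 3, 2027.
December 3, 2027 falls on a Friday, which is a business day, so no adjustment is needed.
Counting 10 further business days from December 3, 2027 reaches December 17, 2027.
Since December 17, 2027 is a Friday and not a holiday, the date is unchanged.
Final deadline: December 17, 2027.

December 17, 2027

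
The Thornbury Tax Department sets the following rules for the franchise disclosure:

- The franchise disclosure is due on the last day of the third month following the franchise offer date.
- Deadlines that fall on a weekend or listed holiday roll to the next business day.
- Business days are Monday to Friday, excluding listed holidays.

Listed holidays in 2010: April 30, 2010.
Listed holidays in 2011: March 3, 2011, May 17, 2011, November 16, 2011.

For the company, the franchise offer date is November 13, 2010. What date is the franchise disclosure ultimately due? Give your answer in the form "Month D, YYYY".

February 28, 2011

3 months after November 13, 2010 is February 2011; that month ends on February 28, 2011.
Since February 28, 2011 is a Monday and not a holiday, the date is unchanged.
The final due date is February 28, 2011.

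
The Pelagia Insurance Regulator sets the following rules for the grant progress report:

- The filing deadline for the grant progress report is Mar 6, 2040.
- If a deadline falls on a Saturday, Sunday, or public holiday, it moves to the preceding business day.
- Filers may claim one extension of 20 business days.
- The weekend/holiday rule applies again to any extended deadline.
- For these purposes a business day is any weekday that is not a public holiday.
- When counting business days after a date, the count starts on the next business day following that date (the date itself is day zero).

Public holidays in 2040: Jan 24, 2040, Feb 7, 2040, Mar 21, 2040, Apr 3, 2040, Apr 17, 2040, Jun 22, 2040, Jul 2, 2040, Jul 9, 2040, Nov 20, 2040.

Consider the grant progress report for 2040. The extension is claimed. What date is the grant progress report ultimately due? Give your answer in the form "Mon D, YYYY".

Apr 5, 2040

The stated deadline is Mar 6, 2040.
Since Mar 6, 2040 is a Tuesday and not a holiday, the date is unchanged.
Applying the 20-business-day extension: 20 business days after Mar 6, 2040 is Apr 5, 2040.
Apr 5, 2040 (Thursday) is already a business day.
The final due date is Apr 5, 2040.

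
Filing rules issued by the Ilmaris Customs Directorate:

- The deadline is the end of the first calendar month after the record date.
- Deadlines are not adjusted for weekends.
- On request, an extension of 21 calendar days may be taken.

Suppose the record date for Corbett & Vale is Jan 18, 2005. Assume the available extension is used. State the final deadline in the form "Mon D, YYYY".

1 month after Jan 18, 2005 falls in February 2005; the last day of that month is Feb 28, 2005.
No adjustment is made for weekends or holidays, so Feb 28, 2005 stands.
Add the 21 calendar-day extension to Feb 28, 2005: Mar 21, 2005.
Mar 21, 2005 falls on a Monday. The rules make no weekend/holiday allowance, so it remains Mar 21, 2005.
Final deadline: Mar 21, 2005.

Mar 21, 2005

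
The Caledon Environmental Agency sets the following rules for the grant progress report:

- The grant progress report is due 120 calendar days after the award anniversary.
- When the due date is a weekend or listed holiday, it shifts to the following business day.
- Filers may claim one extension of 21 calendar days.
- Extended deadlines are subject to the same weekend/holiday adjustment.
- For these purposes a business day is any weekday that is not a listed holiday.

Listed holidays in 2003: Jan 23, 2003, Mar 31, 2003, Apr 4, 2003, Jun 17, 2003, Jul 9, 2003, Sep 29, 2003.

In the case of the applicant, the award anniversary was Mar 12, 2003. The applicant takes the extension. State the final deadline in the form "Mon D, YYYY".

Jul 31, 2003

120 calendar days after Mar 12, 2003 is Jul 10, 2003.
Jul 10, 2003 (Thursday) is already a business day.
The 21-calendar-day extension moves the deadline from Jul 10, 2003 to Jul 31, 2003.
Jul 31, 2003 is a Thursday and not a listed holiday, so it stands.
The final due date is Jul 31, 2003.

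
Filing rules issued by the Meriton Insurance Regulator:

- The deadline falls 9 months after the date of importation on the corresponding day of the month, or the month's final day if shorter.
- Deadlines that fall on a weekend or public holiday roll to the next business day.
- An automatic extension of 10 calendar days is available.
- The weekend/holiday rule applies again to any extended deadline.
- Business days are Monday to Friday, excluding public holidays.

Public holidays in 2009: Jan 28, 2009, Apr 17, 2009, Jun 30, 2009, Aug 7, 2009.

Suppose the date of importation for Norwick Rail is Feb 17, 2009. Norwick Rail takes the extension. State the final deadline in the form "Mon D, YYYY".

9 months after Feb 17, 2009, on the same day of the month, is Nov 17, 2009.
Nov 17, 2009 is a Tuesday and not a listed holiday, so it stands.
Add the 10 calendar-day extension to Nov 17, 2009: Nov 27, 2009.
Nov 27, 2009 (Friday) is already a business day.
The final due date is Nov 27, 2009.

Nov 27, 2009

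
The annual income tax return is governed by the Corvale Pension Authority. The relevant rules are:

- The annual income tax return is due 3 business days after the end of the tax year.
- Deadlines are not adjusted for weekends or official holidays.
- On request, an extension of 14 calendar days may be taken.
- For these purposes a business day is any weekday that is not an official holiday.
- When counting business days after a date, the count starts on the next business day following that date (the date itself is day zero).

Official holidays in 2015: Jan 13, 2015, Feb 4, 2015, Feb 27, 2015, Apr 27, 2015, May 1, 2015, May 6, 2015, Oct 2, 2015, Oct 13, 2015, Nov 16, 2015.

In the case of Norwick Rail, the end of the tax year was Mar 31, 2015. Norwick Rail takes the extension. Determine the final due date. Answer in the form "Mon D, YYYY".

Apr 17, 2015

3 business days after Mar 31, 2015, excluding weekends and holidays, is Apr 3, 2015.
Apr 3, 2015 falls on a Friday. The rules make no weekend/holiday allowance, so it remains Apr 3, 2015.
Applying the 14-calendar-day extension: Apr 3, 2015 + 14 days = Apr 17, 2015.
Apr 17, 2015 falls on a Friday. The rules make no weekend/holiday allowance, so it remains Apr 17, 2015.
So the filing is due Apr 17, 2015.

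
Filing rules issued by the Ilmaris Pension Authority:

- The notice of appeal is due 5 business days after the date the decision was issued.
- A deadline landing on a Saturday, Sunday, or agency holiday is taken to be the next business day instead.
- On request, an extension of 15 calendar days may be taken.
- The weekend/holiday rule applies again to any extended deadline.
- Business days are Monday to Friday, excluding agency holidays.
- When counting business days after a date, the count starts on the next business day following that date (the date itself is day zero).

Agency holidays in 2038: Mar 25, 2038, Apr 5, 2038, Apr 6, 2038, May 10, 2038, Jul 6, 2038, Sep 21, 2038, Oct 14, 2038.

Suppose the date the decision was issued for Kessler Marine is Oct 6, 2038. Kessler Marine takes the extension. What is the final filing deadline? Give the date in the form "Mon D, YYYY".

5 business days after Oct 6, 2038, excluding weekends and holidays, is Oct 13, 2038.
Since Oct 13, 2038 is a Wednesday and not a holiday, the date is unchanged.
With the 15-day extension, Oct 13, 2038 becomes Oct 28, 2038.
Oct 28, 2038 is a Thursday and not a listed holiday, so it stands.
Deadline: Oct 28, 2038.

Oct 28, 2038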